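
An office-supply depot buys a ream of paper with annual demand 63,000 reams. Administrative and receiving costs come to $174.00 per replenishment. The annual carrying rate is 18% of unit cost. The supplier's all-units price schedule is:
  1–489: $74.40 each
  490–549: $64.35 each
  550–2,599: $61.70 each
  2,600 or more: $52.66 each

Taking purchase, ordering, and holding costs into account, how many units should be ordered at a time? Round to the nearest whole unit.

Q* ≈ 2,600 reams

Holding cost per unit per year at price C is H = 0.18·C.
Candidates are each tier's EOQ (if it falls in that tier) and each price-break quantity.
Tier 1 ($74.40): EOQ = 1279.5 exceeds tier's upper bound 489, so this tier is dominated.
Tier 2 ($64.35): EOQ = 1375.8 exceeds tier's upper bound 549, so this tier is dominated.
EOQ at $61.70 = 1405.0 (feasible in tier 3): TC = 63,000×$61.70 + (63,000/1405.0)×174 + (1405.0/2)×0.18×$61.70 = $3,902,704.10.
EOQ at $52.66 = 1520.8 < 2600, so use break Q=2600: TC = 63,000×$52.66 + (63,000/2600.0)×174 + (2600.0/2)×0.18×$52.66 = $3,334,118.59.
Lowest total cost is $3,334,118.59 at Q = 2600.0.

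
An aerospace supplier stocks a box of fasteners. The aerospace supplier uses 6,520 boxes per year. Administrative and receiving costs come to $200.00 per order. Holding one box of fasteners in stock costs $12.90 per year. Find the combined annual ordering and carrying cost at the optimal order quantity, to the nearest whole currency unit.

Q* = √(2DS/H) = √(2 × 6,520 × 200 / 12.9) ≈ 449.63.
At the optimum the two cost components are equal, so total cost = 2·(Q*/2)H = Q*·H.
Minimum total = √(2DSH) = √(2 × 6,520 × 200 × 12.9) ≈ 5800.276.

TC* ≈ $5,800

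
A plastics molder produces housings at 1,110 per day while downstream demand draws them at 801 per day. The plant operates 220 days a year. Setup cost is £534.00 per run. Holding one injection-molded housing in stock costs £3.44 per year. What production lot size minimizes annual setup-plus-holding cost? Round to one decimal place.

Annual demand D = 801 × 220 = 176,220.
Production build-up factor (1 − d/p) = 1 − 801/1,110 = 0.2784.
Q* = √(2DS / (H(1 − d/p))) = √(2 × 176,220 × 534 / (3.44 × 0.2784)).
= √(188,202,960 / 0.9576) ≈ 14018.975.

Q* ≈ 14,019.0 housings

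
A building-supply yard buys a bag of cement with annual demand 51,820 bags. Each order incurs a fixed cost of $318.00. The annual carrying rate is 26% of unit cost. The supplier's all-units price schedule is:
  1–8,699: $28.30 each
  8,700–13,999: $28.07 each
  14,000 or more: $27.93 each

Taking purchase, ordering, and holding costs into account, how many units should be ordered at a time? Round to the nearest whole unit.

Holding cost per unit per year at price C is H = 0.26·C.
For each price level, check whether its EOQ is feasible; otherwise the best quantity at that price is the breakpoint.
EOQ at $28.30 = 2116.4 (feasible in tier 1): TC = 51,820×$28.30 + (51,820/2116.4)×318 + (2116.4/2)×0.26×$28.30 = $1,482,078.46.
EOQ at $28.07 = 2125.1 < 8700, so use break Q=8700: TC = 51,820×$28.07 + (51,820/8700.0)×318 + (8700.0/2)×0.26×$28.07 = $1,488,228.68.
EOQ at $27.93 = 2130.4 < 14000, so use break Q=14000: TC = 51,820×$27.93 + (51,820/14000.0)×318 + (14000.0/2)×0.26×$27.93 = $1,499,342.25.
Lowest total cost is $1,482,078.46 at Q = 2116.4.

Q* ≈ 2,116 bags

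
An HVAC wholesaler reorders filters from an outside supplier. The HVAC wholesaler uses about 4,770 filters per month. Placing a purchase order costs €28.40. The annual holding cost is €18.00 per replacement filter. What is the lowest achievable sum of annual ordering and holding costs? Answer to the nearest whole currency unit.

TC* ≈ €7,650

Annual demand D = 4,770 × 12 = 57,240.
EOQ = √(2DS/H) = √(2 × 57,240 × 28.4 / 18) ≈ 425.00.
At Q*, ordering cost (D/Q*)S equals holding cost (Q*/2)H, each = √(DSH/2).
Minimum total = √(2DSH) = √(2 × 57,240 × 28.4 × 18) ≈ 7649.979.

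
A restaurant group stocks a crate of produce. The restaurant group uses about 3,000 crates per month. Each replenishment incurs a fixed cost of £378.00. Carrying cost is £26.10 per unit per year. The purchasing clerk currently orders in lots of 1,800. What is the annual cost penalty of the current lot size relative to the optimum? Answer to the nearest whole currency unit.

Annual demand D = 3,000 × 12 = 36,000.
EOQ = √(2DS/H) = √(2 × 36,000 × 378 / 26.1) ≈ 1021.16.
Cost at Q* = (D/Q*)S + (Q*/2)H = √(2DSH) ≈ £26,652.16.
Cost at Q = 1,800: (36,000/1,800)×378 + (1,800/2)×26.1 = £7,560.00 + £23,490.00 = £31,050.00.
Excess = £31,050.00 − £26,652.16 = £4,397.84.

Extra cost ≈ £4,398 per year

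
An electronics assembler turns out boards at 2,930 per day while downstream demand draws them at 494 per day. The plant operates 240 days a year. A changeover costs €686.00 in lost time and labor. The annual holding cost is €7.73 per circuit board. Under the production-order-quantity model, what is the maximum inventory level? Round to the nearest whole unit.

Annual demand D = 494 × 240 = 118,560.
Production build-up factor (1 − d/p) = 1 − 494/2,930 = 0.8314.
Q* = √(2DS / (H(1 − d/p))) = √(2 × 118,560 × 686 / (7.73 × 0.8314)).
= √(162,664,320 / 6.4267) ≈ 5030.968.
Maximum inventory = Q*(1 − d/p) = 5030.968 × 0.8314 ≈ 4182.744.

I_max ≈ 4,183 boards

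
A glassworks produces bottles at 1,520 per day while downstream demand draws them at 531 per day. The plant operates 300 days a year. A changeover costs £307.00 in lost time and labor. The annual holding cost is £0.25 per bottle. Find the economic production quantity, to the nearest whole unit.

Q* ≈ 24,521 bottles

Annual demand D = 531 × 300 = 159,300.
Production build-up factor (1 − d/p) = 1 − 531/1,520 = 0.6507.
Q* = √(2DS / (H(1 − d/p))) = √(2 × 159,300 × 307 / (0.25 × 0.6507)).
= √(97,810,200 / 0.1627) ≈ 24521.426.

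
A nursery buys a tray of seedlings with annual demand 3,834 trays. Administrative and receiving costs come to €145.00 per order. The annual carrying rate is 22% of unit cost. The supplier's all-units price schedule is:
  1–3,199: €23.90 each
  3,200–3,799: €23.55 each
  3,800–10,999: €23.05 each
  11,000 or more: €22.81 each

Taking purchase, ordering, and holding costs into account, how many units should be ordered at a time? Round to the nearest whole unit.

Q* ≈ 460 trays

Holding cost per unit per year at price C is H = 0.22·C.
For each price level, check whether its EOQ is feasible; otherwise the best quantity at that price is the breakpoint.
EOQ at €23.90 = 459.8 (feasible in tier 1): TC = 3,834×€23.90 + (3,834/459.8)×145 + (459.8/2)×0.22×€23.90 = €94,050.48.
EOQ at €23.55 = 463.3 < 3200, so use break Q=3200: TC = 3,834×€23.55 + (3,834/3200.0)×145 + (3200.0/2)×0.22×€23.55 = €98,754.03.
EOQ at €23.05 = 468.3 < 3800, so use break Q=3800: TC = 3,834×€23.05 + (3,834/3800.0)×145 + (3800.0/2)×0.22×€23.05 = €98,154.90.
EOQ at €22.81 = 470.7 < 11000, so use break Q=11000: TC = 3,834×€22.81 + (3,834/11000.0)×145 + (11000.0/2)×0.22×€22.81 = €115,104.18.
Lowest total cost is €94,050.48 at Q = 459.8.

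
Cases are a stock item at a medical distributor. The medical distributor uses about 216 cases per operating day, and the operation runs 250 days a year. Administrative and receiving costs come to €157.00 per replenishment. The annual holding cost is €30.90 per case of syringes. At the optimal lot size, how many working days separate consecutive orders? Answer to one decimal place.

Annual demand D = 216 × 250 = 54,000.
The optimal lot size = √(2DS/H) = √(2 × 54,000 × 157 / 30.9) ≈ 740.77.
Cycle time = Q*/D × 250 = 740.77 / 54,000 × 250 ≈ 3.429 days.

T ≈ 3.4 days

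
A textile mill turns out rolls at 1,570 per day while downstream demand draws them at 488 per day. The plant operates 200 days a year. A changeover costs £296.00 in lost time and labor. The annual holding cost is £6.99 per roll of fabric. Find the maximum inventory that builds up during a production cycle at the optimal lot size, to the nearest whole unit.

I_max ≈ 2,387 rolls

Annual demand D = 488 × 200 = 97,600.
Production build-up factor (1 − d/p) = 1 − 488/1,570 = 0.6892.
Q* = √(2DS / (H(1 − d/p))) = √(2 × 97,600 × 296 / (6.99 × 0.6892)).
= √(57,779,200 / 4.8173) ≈ 3463.246.
Maximum inventory = Q*(1 − d/p) = 3463.246 × 0.6892 ≈ 2386.772.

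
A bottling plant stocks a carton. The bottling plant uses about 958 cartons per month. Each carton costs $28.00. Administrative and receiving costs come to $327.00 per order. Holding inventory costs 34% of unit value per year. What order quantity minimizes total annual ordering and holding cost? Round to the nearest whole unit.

Annual demand D = 958 × 12 = 11,496.
Holding cost H = 0.34 × $28.00 = $9.5200 per unit per year.
EOQ = √(2DS / H) = √(2 × 11,496 × 327 / 9.52).
= √(7,518,384 / 9.52) = √789,746.2185 ≈ 888.677.

Q* ≈ 889 cartons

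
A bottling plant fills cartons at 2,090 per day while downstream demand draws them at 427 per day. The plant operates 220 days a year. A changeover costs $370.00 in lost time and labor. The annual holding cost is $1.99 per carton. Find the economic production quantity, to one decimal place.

Annual demand D = 427 × 220 = 93,940.
Production build-up factor (1 − d/p) = 1 − 427/2,090 = 0.7957.
Q* = √(2DS / (H(1 − d/p))) = √(2 × 93,940 × 370 / (1.99 × 0.7957)).
= √(69,515,600 / 1.5834) ≈ 6625.850.

Q* ≈ 6,625.9 cartons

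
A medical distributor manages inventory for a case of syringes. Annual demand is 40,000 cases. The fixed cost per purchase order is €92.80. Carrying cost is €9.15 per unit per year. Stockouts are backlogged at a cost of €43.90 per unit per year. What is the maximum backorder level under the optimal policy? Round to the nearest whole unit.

With planned backorders, Q* = √(2DS/H) · √((H+B)/B).
√(2DS/H) = √(2 × 40,000 × 92.8 / 9.15) = 900.759.
√((H+B)/B) = √((9.15+43.9)/43.9) = 1.0993.
Q* ≈ 990.191.
S* = Q* · H/(H+B) = 990.191 × 9.15/53.05 ≈ 170.787.

S* ≈ 171 cases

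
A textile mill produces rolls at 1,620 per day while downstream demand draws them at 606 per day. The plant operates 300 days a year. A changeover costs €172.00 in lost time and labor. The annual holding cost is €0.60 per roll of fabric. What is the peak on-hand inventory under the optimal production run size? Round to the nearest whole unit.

Annual demand D = 606 × 300 = 181,800.
Production build-up factor (1 − d/p) = 1 − 606/1,620 = 0.6259.
Q* = √(2DS / (H(1 − d/p))) = √(2 × 181,800 × 172 / (0.6 × 0.6259)).
= √(62,539,200 / 0.3756) ≈ 12904.437.
Maximum inventory = Q*(1 − d/p) = 12904.437 × 0.6259 ≈ 8077.222.

I_max ≈ 8,077 rolls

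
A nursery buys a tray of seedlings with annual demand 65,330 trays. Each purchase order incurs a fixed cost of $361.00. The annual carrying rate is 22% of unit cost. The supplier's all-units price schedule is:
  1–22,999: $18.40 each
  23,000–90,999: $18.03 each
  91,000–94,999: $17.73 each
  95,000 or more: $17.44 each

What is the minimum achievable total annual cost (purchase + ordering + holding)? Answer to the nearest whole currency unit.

Holding cost per unit per year at price C is H = 0.22·C.
Candidates are each tier's EOQ (if it falls in that tier) and each price-break quantity.
EOQ at $18.40 = 3413.5 (feasible in tier 1): TC = 65,330×$18.40 + (65,330/3413.5)×361 + (3413.5/2)×0.22×$18.40 = $1,215,890.00.
EOQ at $18.03 = 3448.4 < 23000, so use break Q=23000: TC = 65,330×$18.03 + (65,330/23000.0)×361 + (23000.0/2)×0.22×$18.03 = $1,224,541.20.
EOQ at $17.73 = 3477.4 < 91000, so use break Q=91000: TC = 65,330×$17.73 + (65,330/91000.0)×361 + (91000.0/2)×0.22×$17.73 = $1,336,037.37.
EOQ at $17.44 = 3506.2 < 95000, so use break Q=95000: TC = 65,330×$17.44 + (65,330/95000.0)×361 + (95000.0/2)×0.22×$17.44 = $1,321,851.45.
Lowest total cost among the candidates is at Q = 3413.5.

TC* ≈ $1,215,890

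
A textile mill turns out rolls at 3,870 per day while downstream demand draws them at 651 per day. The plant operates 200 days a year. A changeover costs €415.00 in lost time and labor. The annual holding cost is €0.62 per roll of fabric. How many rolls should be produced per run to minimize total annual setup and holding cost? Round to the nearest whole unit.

Q* ≈ 14,476 rolls

Annual demand D = 651 × 200 = 130,200.
Production build-up factor (1 − d/p) = 1 − 651/3,870 = 0.8318.
Q* = √(2DS / (H(1 − d/p))) = √(2 × 130,200 × 415 / (0.62 × 0.8318)).
= √(108,066,000 / 0.5157) ≈ 14475.837.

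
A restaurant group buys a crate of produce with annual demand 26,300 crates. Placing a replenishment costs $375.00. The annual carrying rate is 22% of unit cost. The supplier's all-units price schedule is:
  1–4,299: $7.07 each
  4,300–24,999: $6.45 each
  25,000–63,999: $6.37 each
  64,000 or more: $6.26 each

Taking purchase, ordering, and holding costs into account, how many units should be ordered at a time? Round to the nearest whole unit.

Holding cost per unit per year at price C is H = 0.22·C.
Candidates are each tier's EOQ (if it falls in that tier) and each price-break quantity.
EOQ at $7.07 = 3561.1 (feasible in tier 1): TC = 26,300×$7.07 + (26,300/3561.1)×375 + (3561.1/2)×0.22×$7.07 = $191,479.98.
EOQ at $6.45 = 3728.4 < 4300, so use break Q=4300: TC = 26,300×$6.45 + (26,300/4300.0)×375 + (4300.0/2)×0.22×$6.45 = $174,979.45.
EOQ at $6.37 = 3751.7 < 25000, so use break Q=25000: TC = 26,300×$6.37 + (26,300/25000.0)×375 + (25000.0/2)×0.22×$6.37 = $185,443.00.
EOQ at $6.26 = 3784.5 < 64000, so use break Q=64000: TC = 26,300×$6.26 + (26,300/64000.0)×375 + (64000.0/2)×0.22×$6.26 = $208,862.50.
Lowest total cost is $174,979.45 at Q = 4300.0.

Q* ≈ 4,300 crates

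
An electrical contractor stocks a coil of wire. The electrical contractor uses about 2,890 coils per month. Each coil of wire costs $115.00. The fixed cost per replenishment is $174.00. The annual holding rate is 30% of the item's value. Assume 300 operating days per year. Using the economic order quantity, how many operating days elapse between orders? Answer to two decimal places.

Annual demand D = 2,890 × 12 = 34,680.
Holding cost H = 0.30 × $115.00 = $34.5000 per unit per year.
Q* = √(2DS/H) = √(2 × 34,680 × 174 / 34.5) ≈ 591.45.
Cycle time = Q*/D × 300 = 591.45 / 34,680 × 300 ≈ 5.116 days.

T ≈ 5.12 days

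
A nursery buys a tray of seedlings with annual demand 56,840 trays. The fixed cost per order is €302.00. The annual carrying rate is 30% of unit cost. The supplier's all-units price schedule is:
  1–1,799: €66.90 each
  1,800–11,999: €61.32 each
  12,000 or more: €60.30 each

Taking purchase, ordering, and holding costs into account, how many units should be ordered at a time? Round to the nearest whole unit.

Holding cost per unit per year at price C is H = 0.30·C.
For each price level, check whether its EOQ is feasible; otherwise the best quantity at that price is the breakpoint.
EOQ at €66.90 = 1307.9 (feasible in tier 1): TC = 56,840×€66.90 + (56,840/1307.9)×302 + (1307.9/2)×0.30×€66.90 = €3,828,845.39.
EOQ at €61.32 = 1366.1 < 1800, so use break Q=1800: TC = 56,840×€61.32 + (56,840/1800.0)×302 + (1800.0/2)×0.30×€61.32 = €3,511,521.69.
EOQ at €60.30 = 1377.6 < 12000, so use break Q=12000: TC = 56,840×€60.30 + (56,840/12000.0)×302 + (12000.0/2)×0.30×€60.30 = €3,537,422.47.
Lowest total cost is €3,511,521.69 at Q = 1800.0.

Q* ≈ 1,800 trays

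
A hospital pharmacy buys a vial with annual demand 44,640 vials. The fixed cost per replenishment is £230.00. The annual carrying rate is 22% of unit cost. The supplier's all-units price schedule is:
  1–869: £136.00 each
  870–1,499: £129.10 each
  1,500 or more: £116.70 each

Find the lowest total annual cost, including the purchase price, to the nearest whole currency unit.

Holding cost per unit per year at price C is H = 0.22·C.
Candidates are each tier's EOQ (if it falls in that tier) and each price-break quantity.
EOQ at £136.00 = 828.4 (feasible in tier 1): TC = 44,640×£136.00 + (44,640/828.4)×230 + (828.4/2)×0.22×£136.00 = £6,095,826.88.
EOQ at £129.10 = 850.3 < 870, so use break Q=870: TC = 44,640×£129.10 + (44,640/870.0)×230 + (870.0/2)×0.22×£129.10 = £5,787,180.25.
EOQ at £116.70 = 894.3 < 1500, so use break Q=1500: TC = 44,640×£116.70 + (44,640/1500.0)×230 + (1500.0/2)×0.22×£116.70 = £5,235,588.30.
Lowest total cost among the candidates is at Q = 1500.0.

TC* ≈ £5,235,588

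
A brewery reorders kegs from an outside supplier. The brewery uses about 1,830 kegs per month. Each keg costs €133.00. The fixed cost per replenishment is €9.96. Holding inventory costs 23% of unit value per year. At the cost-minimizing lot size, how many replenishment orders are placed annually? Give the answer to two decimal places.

N ≈ 183.64 orders per year

Annual demand D = 1,830 × 12 = 21,960.
Holding cost H = 0.23 × €133.00 = €30.5900 per unit per year.
Q* = √(2DS/H) = √(2 × 21,960 × 9.96 / 30.59) ≈ 119.58.
Orders per year = D / Q* = 21,960 / 119.58 ≈ 183.637.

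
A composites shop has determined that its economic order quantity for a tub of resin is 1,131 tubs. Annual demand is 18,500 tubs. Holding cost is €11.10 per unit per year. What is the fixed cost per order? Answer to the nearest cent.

S ≈ €383.75

Invert the EOQ relation Q*² = 2DS/H.
From Q* = √(2DS/H): S = Q*²H / (2D) = 1,131² × 11.1 / (2 × 18,500) = 383.7483.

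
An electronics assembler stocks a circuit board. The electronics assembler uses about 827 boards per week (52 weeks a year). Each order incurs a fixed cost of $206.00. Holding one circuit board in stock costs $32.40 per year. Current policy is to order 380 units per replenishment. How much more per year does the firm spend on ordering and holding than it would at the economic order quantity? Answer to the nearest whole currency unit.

Extra cost ≈ $5,509 per year

Annual demand D = 827 × 52 = 43,004.
EOQ = √(2DS/H) = √(2 × 43,004 × 206 / 32.4) ≈ 739.49.
Cost at Q* = (D/Q*)S + (Q*/2)H = √(2DSH) ≈ $23,959.38.
Cost at Q = 380: (43,004/380)×206 + (380/2)×32.4 = $23,312.69 + $6,156.00 = $29,468.69.
Excess = $29,468.69 − $23,959.38 = $5,509.32.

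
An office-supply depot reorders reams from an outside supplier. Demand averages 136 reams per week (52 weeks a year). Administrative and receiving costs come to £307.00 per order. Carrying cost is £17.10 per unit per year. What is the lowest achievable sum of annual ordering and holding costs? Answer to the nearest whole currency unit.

TC* ≈ £8,617

Annual demand D = 136 × 52 = 7,072.
Q* = √(2DS/H) = √(2 × 7,072 × 307 / 17.1) ≈ 503.91.
At the optimum the two cost components are equal, so total cost = 2·(Q*/2)H = Q*·H.
Minimum total = √(2DSH) = √(2 × 7,072 × 307 × 17.1) ≈ 8616.946.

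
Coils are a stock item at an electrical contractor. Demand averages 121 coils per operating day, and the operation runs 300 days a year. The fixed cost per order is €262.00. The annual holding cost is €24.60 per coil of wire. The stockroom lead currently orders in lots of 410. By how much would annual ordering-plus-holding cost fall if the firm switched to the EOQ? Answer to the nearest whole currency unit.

Extra cost ≈ €6,608 per year

Annual demand D = 121 × 300 = 36,300.
EOQ = √(2DS/H) = √(2 × 36,300 × 262 / 24.6) ≈ 879.33.
Cost at Q* = (D/Q*)S + (Q*/2)H = √(2DSH) ≈ €21,631.49.
Cost at Q = 410: (36,300/410)×262 + (410/2)×24.6 = €23,196.59 + €5,043.00 = €28,239.59.
Excess = €28,239.59 − €21,631.49 = €6,608.09.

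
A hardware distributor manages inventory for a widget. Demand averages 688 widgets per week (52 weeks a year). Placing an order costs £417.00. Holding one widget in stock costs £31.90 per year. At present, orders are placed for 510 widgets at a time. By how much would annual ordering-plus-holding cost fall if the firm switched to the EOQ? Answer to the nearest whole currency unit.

Extra cost ≈ £6,535 per year

Annual demand D = 688 × 52 = 35,776.
EOQ = √(2DS/H) = √(2 × 35,776 × 417 / 31.9) ≈ 967.13.
Cost at Q* = (D/Q*)S + (Q*/2)H = √(2DSH) ≈ £30,851.36.
Cost at Q = 510: (35,776/510)×417 + (510/2)×31.9 = £29,252.14 + £8,134.50 = £37,386.64.
Excess = £37,386.64 − £30,851.36 = £6,535.29.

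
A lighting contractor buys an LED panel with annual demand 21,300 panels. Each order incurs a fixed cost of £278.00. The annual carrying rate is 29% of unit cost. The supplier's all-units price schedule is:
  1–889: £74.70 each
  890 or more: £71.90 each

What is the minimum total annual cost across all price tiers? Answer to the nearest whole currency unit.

TC* ≈ £1,547,402

Holding cost per unit per year at price C is H = 0.29·C.
Evaluate total cost at each tier's feasible EOQ or, if the EOQ is below the tier, at the tier's minimum quantity.
EOQ at £74.70 = 739.4 (feasible in tier 1): TC = 21,300×£74.70 + (21,300/739.4)×278 + (739.4/2)×0.29×£74.70 = £1,607,127.20.
EOQ at £71.90 = 753.6 < 890, so use break Q=890: TC = 21,300×£71.90 + (21,300/890.0)×278 + (890.0/2)×0.29×£71.90 = £1,547,401.95.
Lowest total cost among the candidates is at Q = 890.0.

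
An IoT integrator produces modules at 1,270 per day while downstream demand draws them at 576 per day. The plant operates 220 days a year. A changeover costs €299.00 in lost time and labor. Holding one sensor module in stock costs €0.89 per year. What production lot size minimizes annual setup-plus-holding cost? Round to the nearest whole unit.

Annual demand D = 576 × 220 = 126,720.
Production build-up factor (1 − d/p) = 1 − 576/1,270 = 0.5465.
Q* = √(2DS / (H(1 − d/p))) = √(2 × 126,720 × 299 / (0.89 × 0.5465)).
= √(75,778,560 / 0.4863) ≈ 12482.463.

Q* ≈ 12,482 modules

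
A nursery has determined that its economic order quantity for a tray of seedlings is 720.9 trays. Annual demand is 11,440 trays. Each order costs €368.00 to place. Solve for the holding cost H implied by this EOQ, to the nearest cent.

Invert the EOQ relation Q*² = 2DS/H.
From Q* = √(2DS/H): H = 2DS / Q*² = 2 × 11,440 × 368 / 720.9² = 16.2014.

H ≈ €16.20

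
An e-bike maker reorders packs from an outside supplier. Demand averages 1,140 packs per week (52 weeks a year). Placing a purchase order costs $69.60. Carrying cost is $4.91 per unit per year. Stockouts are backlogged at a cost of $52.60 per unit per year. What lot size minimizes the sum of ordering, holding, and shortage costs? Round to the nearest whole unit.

Annual demand D = 1,140 × 52 = 59,280.
With planned backorders, Q* = √(2DS/H) · √((H+B)/B).
√(2DS/H) = √(2 × 59,280 × 69.6 / 4.91) = 1296.382.
√((H+B)/B) = √((4.91+52.6)/52.6) = 1.0456.
Q* ≈ 1355.538.

Q* ≈ 1,356 packs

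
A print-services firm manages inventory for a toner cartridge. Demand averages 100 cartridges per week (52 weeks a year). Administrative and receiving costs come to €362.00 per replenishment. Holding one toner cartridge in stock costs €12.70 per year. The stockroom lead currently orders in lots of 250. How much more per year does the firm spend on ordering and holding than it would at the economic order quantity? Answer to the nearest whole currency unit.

Annual demand D = 100 × 52 = 5,200.
EOQ = √(2DS/H) = √(2 × 5,200 × 362 / 12.7) ≈ 544.46.
Cost at Q* = (D/Q*)S + (Q*/2)H = √(2DSH) ≈ €6,914.69.
Cost at Q = 250: (5,200/250)×362 + (250/2)×12.7 = €7,529.60 + €1,587.50 = €9,117.10.
Excess = €9,117.10 − €6,914.69 = €2,202.41.

Extra cost ≈ €2,202 per year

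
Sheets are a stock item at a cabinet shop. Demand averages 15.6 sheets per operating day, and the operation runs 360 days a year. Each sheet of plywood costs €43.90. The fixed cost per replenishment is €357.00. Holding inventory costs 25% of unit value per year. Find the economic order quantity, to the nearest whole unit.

Q* ≈ 604 sheets

Annual demand D = 15.6 × 360 = 5,616.
Holding cost H = 0.25 × €43.90 = €10.9750 per unit per year.
EOQ = √(2DS / H) = √(2 × 5,616 × 357 / 10.975).
= √(4,009,824 / 10.975) = √365,359.8178 ≈ 604.450.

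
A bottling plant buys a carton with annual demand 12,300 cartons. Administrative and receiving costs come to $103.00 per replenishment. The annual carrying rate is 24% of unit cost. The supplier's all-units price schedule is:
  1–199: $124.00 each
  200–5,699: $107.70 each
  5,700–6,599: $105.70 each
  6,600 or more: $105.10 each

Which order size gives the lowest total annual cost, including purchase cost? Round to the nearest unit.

Q* ≈ 313 cartons

Holding cost per unit per year at price C is H = 0.24·C.
Candidates are each tier's EOQ (if it falls in that tier) and each price-break quantity.
Tier 1 ($124.00): EOQ = 291.8 exceeds tier's upper bound 199, so this tier is dominated.
EOQ at $107.70 = 313.1 (feasible in tier 2): TC = 12,300×$107.70 + (12,300/313.1)×103 + (313.1/2)×0.24×$107.70 = $1,332,802.82.
EOQ at $105.70 = 316.0 < 5700, so use break Q=5700: TC = 12,300×$105.70 + (12,300/5700.0)×103 + (5700.0/2)×0.24×$105.70 = $1,372,631.06.
EOQ at $105.10 = 316.9 < 6600, so use break Q=6600: TC = 12,300×$105.10 + (12,300/6600.0)×103 + (6600.0/2)×0.24×$105.10 = $1,376,161.15.
Lowest total cost is $1,332,802.82 at Q = 313.1.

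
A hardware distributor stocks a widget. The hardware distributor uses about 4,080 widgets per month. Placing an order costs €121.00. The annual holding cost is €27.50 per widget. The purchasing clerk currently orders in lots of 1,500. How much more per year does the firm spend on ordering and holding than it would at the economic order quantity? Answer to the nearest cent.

Extra cost ≈ €6,523.71 per year

Annual demand D = 4,080 × 12 = 48,960.
EOQ = √(2DS/H) = √(2 × 48,960 × 121 / 27.5) ≈ 656.39.
Cost at Q* = (D/Q*)S + (Q*/2)H = √(2DSH) ≈ €18,050.73.
Cost at Q = 1,500: (48,960/1,500)×121 + (1,500/2)×27.5 = €3,949.44 + €20,625.00 = €24,574.44.
Excess = €24,574.44 − €18,050.73 = €6,523.71.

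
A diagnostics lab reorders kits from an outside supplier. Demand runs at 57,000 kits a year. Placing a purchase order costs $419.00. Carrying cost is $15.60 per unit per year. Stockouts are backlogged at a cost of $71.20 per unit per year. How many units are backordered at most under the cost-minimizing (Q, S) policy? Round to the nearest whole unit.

S* ≈ 347 kits

With planned backorders, Q* = √(2DS/H) · √((H+B)/B).
√(2DS/H) = √(2 × 57,000 × 419 / 15.6) = 1749.835.
√((H+B)/B) = √((15.6+71.2)/71.2) = 1.1041.
Q* ≈ 1932.044.
S* = Q* · H/(H+B) = 1932.044 × 15.6/86.8 ≈ 347.234.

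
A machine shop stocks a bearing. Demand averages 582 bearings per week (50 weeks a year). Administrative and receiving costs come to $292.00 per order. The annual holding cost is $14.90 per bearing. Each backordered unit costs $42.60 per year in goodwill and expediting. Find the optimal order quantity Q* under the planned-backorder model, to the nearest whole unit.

Q* ≈ 1,241 bearings

Annual demand D = 582 × 50 = 29,100.
With planned backorders, Q* = √(2DS/H) · √((H+B)/B).
√(2DS/H) = √(2 × 29,100 × 292 / 14.9) = 1067.972.
√((H+B)/B) = √((14.9+42.6)/42.6) = 1.1618.
Q* ≈ 1240.763.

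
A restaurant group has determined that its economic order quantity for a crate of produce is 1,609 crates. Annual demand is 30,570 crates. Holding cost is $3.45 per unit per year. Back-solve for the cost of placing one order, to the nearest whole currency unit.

Invert the EOQ relation Q*² = 2DS/H.
From Q* = √(2DS/H): S = Q*²H / (2D) = 1,609² × 3.45 / (2 × 30,570) = 146.0850.

S ≈ $146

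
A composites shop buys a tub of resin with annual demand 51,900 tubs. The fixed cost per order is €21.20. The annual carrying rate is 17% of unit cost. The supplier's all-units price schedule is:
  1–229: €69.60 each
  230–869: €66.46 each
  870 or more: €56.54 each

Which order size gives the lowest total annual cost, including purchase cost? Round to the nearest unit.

Q* ≈ 870 tubs

Holding cost per unit per year at price C is H = 0.17·C.
For each price level, check whether its EOQ is feasible; otherwise the best quantity at that price is the breakpoint.
Tier 1 (€69.60): EOQ = 431.3 exceeds tier's upper bound 229, so this tier is dominated.
EOQ at €66.46 = 441.3 (feasible in tier 2): TC = 51,900×€66.46 + (51,900/441.3)×21.2 + (441.3/2)×0.17×€66.46 = €3,454,260.22.
EOQ at €56.54 = 478.5 < 870, so use break Q=870: TC = 51,900×€56.54 + (51,900/870.0)×21.2 + (870.0/2)×0.17×€56.54 = €2,939,871.82.
Lowest total cost is €2,939,871.82 at Q = 870.0.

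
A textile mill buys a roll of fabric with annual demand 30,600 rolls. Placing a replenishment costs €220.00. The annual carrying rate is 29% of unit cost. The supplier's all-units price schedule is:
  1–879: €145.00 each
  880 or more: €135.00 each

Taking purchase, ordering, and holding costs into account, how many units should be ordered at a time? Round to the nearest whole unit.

Holding cost per unit per year at price C is H = 0.29·C.
Candidates are each tier's EOQ (if it falls in that tier) and each price-break quantity.
EOQ at €145.00 = 565.9 (feasible in tier 1): TC = 30,600×€145.00 + (30,600/565.9)×220 + (565.9/2)×0.29×€145.00 = €4,460,794.14.
EOQ at €135.00 = 586.4 < 880, so use break Q=880: TC = 30,600×€135.00 + (30,600/880.0)×220 + (880.0/2)×0.29×€135.00 = €4,155,876.00.
Lowest total cost is €4,155,876.00 at Q = 880.0.

Q* ≈ 880 rolls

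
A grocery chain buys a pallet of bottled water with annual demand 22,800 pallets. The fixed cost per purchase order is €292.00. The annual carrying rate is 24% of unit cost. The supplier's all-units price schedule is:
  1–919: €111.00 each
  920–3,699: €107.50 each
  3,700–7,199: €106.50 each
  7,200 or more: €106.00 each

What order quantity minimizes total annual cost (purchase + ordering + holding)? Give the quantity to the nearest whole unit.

Holding cost per unit per year at price C is H = 0.24·C.
Evaluate total cost at each tier's feasible EOQ or, if the EOQ is below the tier, at the tier's minimum quantity.
EOQ at €111.00 = 707.0 (feasible in tier 1): TC = 22,800×€111.00 + (22,800/707.0)×292 + (707.0/2)×0.24×€111.00 = €2,549,633.93.
EOQ at €107.50 = 718.4 < 920, so use break Q=920: TC = 22,800×€107.50 + (22,800/920.0)×292 + (920.0/2)×0.24×€107.50 = €2,470,104.52.
EOQ at €106.50 = 721.8 < 3700, so use break Q=3700: TC = 22,800×€106.50 + (22,800/3700.0)×292 + (3700.0/2)×0.24×€106.50 = €2,477,285.35.
EOQ at €106.00 = 723.5 < 7200, so use break Q=7200: TC = 22,800×€106.00 + (22,800/7200.0)×292 + (7200.0/2)×0.24×€106.00 = €2,509,308.67.
Lowest total cost is €2,470,104.52 at Q = 920.0.

Q* ≈ 920 pallets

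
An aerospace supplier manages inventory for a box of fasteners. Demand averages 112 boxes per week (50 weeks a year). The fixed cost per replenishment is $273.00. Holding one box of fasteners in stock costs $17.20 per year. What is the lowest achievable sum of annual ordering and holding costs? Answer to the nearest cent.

TC* ≈ $7,251.95

Annual demand D = 112 × 50 = 5,600.
EOQ = √(2DS/H) = √(2 × 5,600 × 273 / 17.2) ≈ 421.62.
At the optimum the two cost components are equal, so total cost = 2·(Q*/2)H = Q*·H.
Minimum total = √(2DSH) = √(2 × 5,600 × 273 × 17.2) ≈ 7251.946.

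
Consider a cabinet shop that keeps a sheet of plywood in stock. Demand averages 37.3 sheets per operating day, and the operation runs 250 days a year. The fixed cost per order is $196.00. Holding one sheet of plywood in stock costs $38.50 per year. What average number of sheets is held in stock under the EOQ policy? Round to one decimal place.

Average inventory ≈ 154.1 sheets

Annual demand D = 37.3 × 250 = 9,325.
Q* = √(2DS/H) = √(2 × 9,325 × 196 / 38.5) ≈ 308.13.
Average inventory = Q*/2 ≈ 308.13 / 2 = 154.066.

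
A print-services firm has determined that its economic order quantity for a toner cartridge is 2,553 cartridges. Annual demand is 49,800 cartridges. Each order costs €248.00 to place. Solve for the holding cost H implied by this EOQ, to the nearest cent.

H ≈ €3.79

Invert the EOQ relation Q*² = 2DS/H.
From Q* = √(2DS/H): H = 2DS / Q*² = 2 × 49,800 × 248 / 2,553² = 3.7897.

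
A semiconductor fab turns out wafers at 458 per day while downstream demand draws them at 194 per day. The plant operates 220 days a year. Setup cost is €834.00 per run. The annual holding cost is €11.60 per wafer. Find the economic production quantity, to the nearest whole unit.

Annual demand D = 194 × 220 = 42,680.
Production build-up factor (1 − d/p) = 1 − 194/458 = 0.5764.
Q* = √(2DS / (H(1 − d/p))) = √(2 × 42,680 × 834 / (11.6 × 0.5764)).
= √(71,190,240 / 6.6865) ≈ 3262.962.

Q* ≈ 3,263 wafers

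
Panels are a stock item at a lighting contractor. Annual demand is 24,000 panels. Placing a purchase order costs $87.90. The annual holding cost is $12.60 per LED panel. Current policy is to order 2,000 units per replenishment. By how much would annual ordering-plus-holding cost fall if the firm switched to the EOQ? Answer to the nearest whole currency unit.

EOQ = √(2DS/H) = √(2 × 24,000 × 87.9 / 12.6) ≈ 578.67.
Cost at Q* = (D/Q*)S + (Q*/2)H = √(2DSH) ≈ $7,291.22.
Cost at Q = 2,000: (24,000/2,000)×87.9 + (2,000/2)×12.6 = $1,054.80 + $12,600.00 = $13,654.80.
Excess = $13,654.80 − $7,291.22 = $6,363.58.

Extra cost ≈ $6,364 per year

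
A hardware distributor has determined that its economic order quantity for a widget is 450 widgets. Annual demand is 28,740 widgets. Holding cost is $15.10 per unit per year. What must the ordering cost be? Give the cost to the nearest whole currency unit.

S ≈ $53

Squaring Q* = √(2DS/H) gives Q*² = 2DS/H.
From Q* = √(2DS/H): S = Q*²H / (2D) = 450² × 15.1 / (2 × 28,740) = 53.1968.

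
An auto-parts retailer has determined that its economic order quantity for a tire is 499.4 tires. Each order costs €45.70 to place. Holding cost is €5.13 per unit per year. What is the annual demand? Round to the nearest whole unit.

Squaring Q* = √(2DS/H) gives Q*² = 2DS/H.
From Q* = √(2DS/H): D = Q*²H / (2S) = 499.4² × 5.13 / (2 × 45.7) = 13998.073.

D ≈ 13,998 tires per year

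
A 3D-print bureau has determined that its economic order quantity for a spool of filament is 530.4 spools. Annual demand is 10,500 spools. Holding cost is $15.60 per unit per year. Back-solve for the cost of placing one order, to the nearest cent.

S ≈ $208.98

The basic EOQ model gives Q* = √(2DS/H); rearrange for the unknown.
From Q* = √(2DS/H): S = Q*²H / (2D) = 530.4² × 15.6 / (2 × 10,500) = 208.9837.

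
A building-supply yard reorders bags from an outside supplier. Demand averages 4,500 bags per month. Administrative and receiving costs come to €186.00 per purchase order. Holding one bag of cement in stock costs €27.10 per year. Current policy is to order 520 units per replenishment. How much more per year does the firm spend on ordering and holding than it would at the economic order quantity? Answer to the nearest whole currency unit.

Extra cost ≈ €3,029 per year

Annual demand D = 4,500 × 12 = 54,000.
EOQ = √(2DS/H) = √(2 × 54,000 × 186 / 27.1) ≈ 860.96.
Cost at Q* = (D/Q*)S + (Q*/2)H = √(2DSH) ≈ €23,332.06.
Cost at Q = 520: (54,000/520)×186 + (520/2)×27.1 = €19,315.38 + €7,046.00 = €26,361.38.
Excess = €26,361.38 − €23,332.06 = €3,029.33.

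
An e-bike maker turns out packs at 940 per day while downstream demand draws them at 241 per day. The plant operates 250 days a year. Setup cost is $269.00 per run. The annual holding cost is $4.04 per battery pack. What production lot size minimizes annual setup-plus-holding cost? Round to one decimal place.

Annual demand D = 241 × 250 = 60,250.
Production build-up factor (1 − d/p) = 1 − 241/940 = 0.7436.
Q* = √(2DS / (H(1 − d/p))) = √(2 × 60,250 × 269 / (4.04 × 0.7436)).
= √(32,414,500 / 3.0042) ≈ 3284.765.

Q* ≈ 3,284.8 packs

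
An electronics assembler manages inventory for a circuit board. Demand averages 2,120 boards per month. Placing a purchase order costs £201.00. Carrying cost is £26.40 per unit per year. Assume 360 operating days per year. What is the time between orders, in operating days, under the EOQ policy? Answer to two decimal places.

T ≈ 8.81 days

Annual demand D = 2,120 × 12 = 25,440.
EOQ = √(2DS/H) = √(2 × 25,440 × 201 / 26.4) ≈ 622.40.
Cycle time = Q*/D × 360 = 622.40 / 25,440 × 360 ≈ 8.808 days.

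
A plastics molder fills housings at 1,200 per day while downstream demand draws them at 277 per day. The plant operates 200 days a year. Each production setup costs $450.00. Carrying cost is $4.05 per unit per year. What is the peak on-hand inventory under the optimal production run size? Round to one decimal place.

Annual demand D = 277 × 200 = 55,400.
Production build-up factor (1 − d/p) = 1 − 277/1,200 = 0.7692.
Q* = √(2DS / (H(1 − d/p))) = √(2 × 55,400 × 450 / (4.05 × 0.7692)).
= √(49,860,000 / 3.1151) ≈ 4000.722.
Maximum inventory = Q*(1 − d/p) = 4000.722 × 0.7692 ≈ 3077.222.

I_max ≈ 3,077.2 housings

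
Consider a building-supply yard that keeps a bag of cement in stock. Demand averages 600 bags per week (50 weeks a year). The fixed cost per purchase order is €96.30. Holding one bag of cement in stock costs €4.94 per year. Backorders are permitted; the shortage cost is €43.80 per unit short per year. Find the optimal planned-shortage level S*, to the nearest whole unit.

S* ≈ 116 bags

Annual demand D = 600 × 50 = 30,000.
With planned backorders, Q* = √(2DS/H) · √((H+B)/B).
√(2DS/H) = √(2 × 30,000 × 96.3 / 4.94) = 1081.497.
√((H+B)/B) = √((4.94+43.8)/43.8) = 1.0549.
Q* ≈ 1140.856.
S* = Q* · H/(H+B) = 1140.856 × 4.94/48.74 ≈ 115.631.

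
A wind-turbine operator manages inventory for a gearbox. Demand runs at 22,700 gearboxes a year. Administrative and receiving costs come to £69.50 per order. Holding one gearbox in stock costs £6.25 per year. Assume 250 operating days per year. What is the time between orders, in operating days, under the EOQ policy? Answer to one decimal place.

T ≈ 7.8 days

Q* = √(2DS/H) = √(2 × 22,700 × 69.5 / 6.25) ≈ 710.53.
Cycle time = Q*/D × 250 = 710.53 / 22,700 × 250 ≈ 7.825 days.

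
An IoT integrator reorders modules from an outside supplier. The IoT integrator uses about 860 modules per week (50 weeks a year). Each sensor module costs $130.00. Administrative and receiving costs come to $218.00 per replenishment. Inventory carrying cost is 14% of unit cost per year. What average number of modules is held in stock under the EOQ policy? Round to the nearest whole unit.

Average inventory ≈ 507 modules

Annual demand D = 860 × 50 = 43,000.
Holding cost H = 0.14 × $130.00 = $18.2000 per unit per year.
EOQ = √(2DS/H) = √(2 × 43,000 × 218 / 18.2) ≈ 1014.94.
Average inventory = Q*/2 ≈ 1014.94 / 2 = 507.472.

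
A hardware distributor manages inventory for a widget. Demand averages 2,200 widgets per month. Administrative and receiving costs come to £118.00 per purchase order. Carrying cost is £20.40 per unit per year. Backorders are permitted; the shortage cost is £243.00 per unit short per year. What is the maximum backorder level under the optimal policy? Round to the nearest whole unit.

Annual demand D = 2,200 × 12 = 26,400.
With planned backorders, Q* = √(2DS/H) · √((H+B)/B).
√(2DS/H) = √(2 × 26,400 × 118 / 20.4) = 552.641.
√((H+B)/B) = √((20.4+243)/243) = 1.0411.
Q* ≈ 575.371.
S* = Q* · H/(H+B) = 575.371 × 20.4/263.4 ≈ 44.562.

S* ≈ 45 widgets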